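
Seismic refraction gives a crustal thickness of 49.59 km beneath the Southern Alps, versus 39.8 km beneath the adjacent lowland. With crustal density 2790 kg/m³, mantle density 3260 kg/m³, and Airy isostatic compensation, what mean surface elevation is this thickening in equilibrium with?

Excess crust Δ = 49.59 km − 39.8 km = 9.79 km, split between elevation h and root r with h + r = Δ.
Airy balance ρ_c h = (ρ_m − ρ_c) r gives r = h ρ_c/(ρ_m − ρ_c), so h (1 + ρ_c/(ρ_m − ρ_c)) = Δ, i.e. h = Δ (ρ_m − ρ_c)/ρ_m.
h = 9.79 km × 470/3260 = 1.41 km.

1.41 km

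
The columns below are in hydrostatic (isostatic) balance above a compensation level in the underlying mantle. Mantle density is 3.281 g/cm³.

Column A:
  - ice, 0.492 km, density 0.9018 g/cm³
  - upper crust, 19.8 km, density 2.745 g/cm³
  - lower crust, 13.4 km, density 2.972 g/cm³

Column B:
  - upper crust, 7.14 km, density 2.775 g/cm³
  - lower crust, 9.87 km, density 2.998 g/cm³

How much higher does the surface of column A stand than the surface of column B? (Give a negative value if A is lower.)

For any compensation level in the mantle, the mantle terms cancel and isostasy reduces to e = (Σt_A − Σt_B) − (Σ(ρt)_A − Σ(ρt)_B) / ρ_m.
Σt_A = 33.692 km; Σt_B = 17.01 km; Σ(ρt)_A = 94.6194856; Σ(ρt)_B = 49.40376 (in km·g/cm³).
e = (33.692 − 17.01) − (94.6194856 − 49.40376) / 3.281 = 2.9 km.

2.9 km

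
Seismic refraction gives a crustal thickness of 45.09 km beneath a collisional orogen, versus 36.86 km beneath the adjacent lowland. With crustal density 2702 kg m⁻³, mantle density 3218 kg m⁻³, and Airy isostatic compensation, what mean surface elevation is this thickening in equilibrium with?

Excess crust Δ = 45.09 km − 36.86 km = 8.23 km, split between elevation h and root r with h + r = Δ.
Airy balance ρ_c h = (ρ_m − ρ_c) r gives r = h ρ_c/(ρ_m − ρ_c), so h (1 + ρ_c/(ρ_m − ρ_c)) = Δ, i.e. h = Δ (ρ_m − ρ_c)/ρ_m.
h = 8.23 km × 516/3218 = 1.32 km.

1.32 km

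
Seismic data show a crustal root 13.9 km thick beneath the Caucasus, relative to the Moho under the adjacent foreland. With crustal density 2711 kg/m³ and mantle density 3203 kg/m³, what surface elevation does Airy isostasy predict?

For local isostatic compensation: ρ_c h = (ρ_m − ρ_c) r.
h = r (ρ_m − ρ_c) / ρ_c = 13.9 km × (3203 − 2711) / 2711 = 2.52 km.

2.52 km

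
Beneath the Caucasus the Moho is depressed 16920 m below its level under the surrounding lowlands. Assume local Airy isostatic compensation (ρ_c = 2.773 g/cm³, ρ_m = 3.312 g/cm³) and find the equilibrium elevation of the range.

3290 m

Balancing pressure at the compensation depth: ρ_c h = (ρ_m − ρ_c) r.
h = r (ρ_m − ρ_c) / ρ_c = 16920 m × (3.312 − 2.773) / 2.773 = 3290 m.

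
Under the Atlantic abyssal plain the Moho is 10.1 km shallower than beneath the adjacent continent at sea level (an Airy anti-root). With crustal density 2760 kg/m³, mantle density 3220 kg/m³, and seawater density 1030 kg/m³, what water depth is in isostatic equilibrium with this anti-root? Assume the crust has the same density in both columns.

Replacing a thickness d of crust by seawater at the top must be balanced by replacing crust with mantle at the base: d (ρ_c − ρ_w) = a (ρ_m − ρ_c).
d = a (ρ_m − ρ_c)/(ρ_c − ρ_w) = 10.1 km × 460/1730 = 2.69 km.

2.69 km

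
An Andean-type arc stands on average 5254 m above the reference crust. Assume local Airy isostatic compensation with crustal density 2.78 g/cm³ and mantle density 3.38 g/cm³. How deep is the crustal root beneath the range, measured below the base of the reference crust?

24300 m

For local isostatic compensation: the weight of the topography is balanced by the buoyancy of the root, ρ_c h = (ρ_m − ρ_c) r.
r = h · ρ_c / (ρ_m − ρ_c) = 5254 m × 2.78 / (3.38 − 2.78) = 24300 m.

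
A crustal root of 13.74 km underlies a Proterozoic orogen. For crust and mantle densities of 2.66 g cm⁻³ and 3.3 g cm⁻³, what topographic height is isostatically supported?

Balancing pressure at the compensation depth: ρ_c h = (ρ_m − ρ_c) r.
h = r (ρ_m − ρ_c) / ρ_c = 13.74 km × (3.3 − 2.66) / 2.66 = 3.31 km.

3.31 km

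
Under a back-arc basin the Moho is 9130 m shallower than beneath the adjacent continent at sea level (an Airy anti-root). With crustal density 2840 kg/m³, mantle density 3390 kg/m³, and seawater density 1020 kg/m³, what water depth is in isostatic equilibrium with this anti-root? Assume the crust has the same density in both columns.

Replacing a thickness d of crust by seawater at the top must be balanced by replacing crust with mantle at the base: d (ρ_c − ρ_w) = a (ρ_m − ρ_c).
d = a (ρ_m − ρ_c)/(ρ_c − ρ_w) = 9130 m × 550/1820 = 2760 m.

2760 m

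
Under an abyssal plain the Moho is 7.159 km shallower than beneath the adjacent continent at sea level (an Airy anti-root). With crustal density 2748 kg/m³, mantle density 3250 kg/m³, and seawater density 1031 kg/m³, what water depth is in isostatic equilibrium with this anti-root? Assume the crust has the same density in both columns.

2.09 km

Replacing a thickness d of crust by seawater at the top must be balanced by replacing crust with mantle at the base: d (ρ_c − ρ_w) = a (ρ_m − ρ_c).
d = a (ρ_m − ρ_c)/(ρ_c − ρ_w) = 7.159 km × 502/1717 = 2.09 km.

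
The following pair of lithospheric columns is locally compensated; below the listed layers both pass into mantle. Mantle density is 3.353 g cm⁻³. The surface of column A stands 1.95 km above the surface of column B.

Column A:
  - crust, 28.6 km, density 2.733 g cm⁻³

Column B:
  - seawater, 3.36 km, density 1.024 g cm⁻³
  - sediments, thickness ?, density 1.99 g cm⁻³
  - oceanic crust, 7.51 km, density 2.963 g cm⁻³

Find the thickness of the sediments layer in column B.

Take the compensation level at the base of the deeper column (depth z_c below the surface of column A) and equate Σ ρ_i t_i down to z_c; mantle fills any gap and the z_c terms cancel.
Column A: 28.6×2.733 + (z_c − 28.6)×3.353
Column B: 1.95×0 + 3.36×1.024 + x×1.99 + 7.51×2.963 + (z_c − 1.95 − 10.87 − x)×3.353
The z_c×3.353 term appears on both sides and cancels. Collect the known terms of each column as K = Σ(ρt)_known − 3.353 × (depth of known layers): K_A = 78.1638 − 3.353×28.6 = −17.732; K_B = 25.69277 − 3.353×(1.95 + 10.87) = −17.29269.
Balance: K_A = K_B − x×(3.353 − 1.99), so x = (K_B − K_A)/(3.353 − 1.99) = 0.43931/1.363 = 0.322 km.

0.322 km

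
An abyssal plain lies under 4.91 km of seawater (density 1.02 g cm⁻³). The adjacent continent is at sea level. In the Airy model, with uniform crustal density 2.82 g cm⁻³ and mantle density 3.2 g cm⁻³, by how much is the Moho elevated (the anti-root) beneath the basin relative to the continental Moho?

23.3 km

For local isostatic compensation: replacing crust with seawater at the top is compensated by replacing crust with mantle at the base: d (ρ_c − ρ_w) = a (ρ_m − ρ_c).
a = d (ρ_c − ρ_w)/(ρ_m − ρ_c) = 4.91 km × 1.8/0.38 = 23.3 km.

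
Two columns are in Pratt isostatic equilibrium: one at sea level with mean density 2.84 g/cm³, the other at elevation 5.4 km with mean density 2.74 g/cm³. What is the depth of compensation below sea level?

ρ_ref D = ρ (D + h) → D (ρ_ref − ρ) = ρ h.
D = ρ h/(ρ_ref − ρ) = 2.74 × 5.4 km/(2.84 − 2.74) = 148 km.

148 km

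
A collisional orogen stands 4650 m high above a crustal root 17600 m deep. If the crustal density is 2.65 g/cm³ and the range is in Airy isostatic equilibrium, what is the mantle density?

3.35 g/cm³

Airy balance: ρ_c h = (ρ_m − ρ_c) r → ρ_m = ρ_c (1 + h/r).
ρ_m = 2.65 × (1 + 4650 m/17600 m) = 3.35 g/cm³.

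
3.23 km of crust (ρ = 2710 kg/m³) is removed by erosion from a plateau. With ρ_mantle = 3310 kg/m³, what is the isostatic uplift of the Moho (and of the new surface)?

Unloading: uplift u = e ρ_c/ρ_m = 3.23 km × 2710/3310 = 2.64 km.

2.64 km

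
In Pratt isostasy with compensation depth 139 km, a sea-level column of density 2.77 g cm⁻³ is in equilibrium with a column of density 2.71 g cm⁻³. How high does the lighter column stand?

ρ_ref D = ρ (D + h) → h = D (ρ_ref − ρ)/ρ.
h = 139 km × (2.77 − 2.71)/2.71 = 3.08 km.

3.08 km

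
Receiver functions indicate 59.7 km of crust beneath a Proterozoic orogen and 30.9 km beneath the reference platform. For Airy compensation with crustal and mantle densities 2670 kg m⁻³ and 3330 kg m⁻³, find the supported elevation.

5.71 km

Excess crust Δ = 59.7 km − 30.9 km = 28.8 km, split between elevation h and root r with h + r = Δ.
Airy balance ρ_c h = (ρ_m − ρ_c) r gives r = h ρ_c/(ρ_m − ρ_c), so h (1 + ρ_c/(ρ_m − ρ_c)) = Δ, i.e. h = Δ (ρ_m − ρ_c)/ρ_m.
h = 28.8 km × 660/3330 = 5.71 km.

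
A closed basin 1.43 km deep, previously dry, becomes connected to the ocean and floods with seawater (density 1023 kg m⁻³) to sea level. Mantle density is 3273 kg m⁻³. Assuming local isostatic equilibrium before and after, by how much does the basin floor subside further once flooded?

After flooding the water column is d + s deep. Its weight must equal the weight of mantle displaced by the extra subsidence s: (d + s) ρ_w = s ρ_m.
s = d ρ_w / (ρ_m − ρ_w) = 1.43 km × 1023/(3273 − 1023) = 0.65 km.

0.65 km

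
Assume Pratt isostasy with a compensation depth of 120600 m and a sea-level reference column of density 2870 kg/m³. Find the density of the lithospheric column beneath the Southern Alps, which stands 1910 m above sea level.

2830 kg/m³

Pratt balance: ρ_ref D = ρ (D + h).
ρ = ρ_ref D/(D + h) = 2870 × 120600 m/(120600 m + 1910 m) = 2830 kg/m³.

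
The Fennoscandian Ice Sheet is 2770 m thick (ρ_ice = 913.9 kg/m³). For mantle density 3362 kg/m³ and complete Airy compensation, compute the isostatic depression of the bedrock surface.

753 m

By Archimedes' principle applied to the lithosphere: the ice load ρ_ice t is balanced by mantle displaced below, ρ_m s.
s = t ρ_ice / ρ_m = 2770 m × 913.9/3362 = 753 m.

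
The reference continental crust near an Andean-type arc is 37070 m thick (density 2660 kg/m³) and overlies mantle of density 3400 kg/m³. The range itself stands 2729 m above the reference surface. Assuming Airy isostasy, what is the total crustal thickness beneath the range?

49600 m

Root depth r = h ρ_c / (ρ_m − ρ_c) = 2729 m × 2660 / 740 = 9810 m.
Total thickness = T + h + r = 37070 m + 2729 m + 9810 m = 49600 m.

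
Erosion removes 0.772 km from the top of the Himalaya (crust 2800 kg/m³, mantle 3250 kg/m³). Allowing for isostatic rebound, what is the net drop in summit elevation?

Rebound u = e ρ_c/ρ_m = 0.772 km × 2800/3250 = 0.6651 km.
Net surface drop = e − u = 0.772 km − 0.6651 km = e (ρ_m − ρ_c)/ρ_m = 0.107 km.

0.107 km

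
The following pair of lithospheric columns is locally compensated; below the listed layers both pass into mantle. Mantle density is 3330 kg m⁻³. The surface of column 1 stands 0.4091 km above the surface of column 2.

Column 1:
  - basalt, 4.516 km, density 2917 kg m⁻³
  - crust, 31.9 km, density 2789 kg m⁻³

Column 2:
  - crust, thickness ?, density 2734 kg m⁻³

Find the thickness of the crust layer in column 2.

29.8 km

Take the compensation level at the base of the deeper column (depth z_c below the surface of column 1) and equate Σ ρ_i t_i down to z_c; mantle fills any gap and the z_c terms cancel.
Column 1: 4.516×2917 + 31.9×2789 + (z_c − 36.416)×3330
Column 2: 0.4091×0 + x×2734 + (z_c − 0.4091 − 0 − x)×3330
The z_c×3330 term appears on both sides and cancels. Collect the known terms of each column as K = Σ(ρt)_known − 3330 × (depth of known layers): K_1 = 102142.272 − 3330×36.416 = −19123.008; K_2 = 0 − 3330×(0.4091 + 0) = −1362.303.
Balance: K_1 = K_2 − x×(3330 − 2734), so x = (K_2 − K_1)/(3330 − 2734) = 17760.7/596 = 29.8 km.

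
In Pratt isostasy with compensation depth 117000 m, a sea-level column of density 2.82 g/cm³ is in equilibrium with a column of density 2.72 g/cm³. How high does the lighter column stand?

4300 m

ρ_ref D = ρ (D + h) → h = D (ρ_ref − ρ)/ρ.
h = 117000 m × (2.82 − 2.72)/2.72 = 4300 m.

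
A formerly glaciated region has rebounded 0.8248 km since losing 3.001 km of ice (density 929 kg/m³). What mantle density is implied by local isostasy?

ρ_m = ρ_ice t / u = 929 × 3.001 km/0.8248 km = 3380 kg/m³.

3380 kg/m³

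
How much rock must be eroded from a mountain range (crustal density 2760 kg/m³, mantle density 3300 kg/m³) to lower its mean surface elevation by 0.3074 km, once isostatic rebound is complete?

Net drop Δ = e − u = e − e ρ_c/ρ_m = e (ρ_m − ρ_c)/ρ_m.
e = Δ ρ_m/(ρ_m − ρ_c) = 0.3074 km × 3300/540 = 1.88 km.

1.88 km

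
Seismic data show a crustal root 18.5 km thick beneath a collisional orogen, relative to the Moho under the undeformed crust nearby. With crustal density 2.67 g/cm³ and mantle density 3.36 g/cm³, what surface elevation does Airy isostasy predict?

In Airy isostatic equilibrium: ρ_c h = (ρ_m − ρ_c) r.
h = r (ρ_m − ρ_c) / ρ_c = 18.5 km × (3.36 − 2.67) / 2.67 = 4.78 km.

4.78 km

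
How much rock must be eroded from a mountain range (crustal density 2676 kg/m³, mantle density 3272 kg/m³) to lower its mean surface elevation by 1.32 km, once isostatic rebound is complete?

Net drop Δ = e − u = e − e ρ_c/ρ_m = e (ρ_m − ρ_c)/ρ_m.
e = Δ ρ_m/(ρ_m − ρ_c) = 1.32 km × 3272/596 = 7.25 km.

7.25 km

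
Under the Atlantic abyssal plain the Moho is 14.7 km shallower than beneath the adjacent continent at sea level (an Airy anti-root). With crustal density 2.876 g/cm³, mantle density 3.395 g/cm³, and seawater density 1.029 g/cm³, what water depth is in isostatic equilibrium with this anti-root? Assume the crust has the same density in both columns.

Replacing a thickness d of crust by seawater at the top must be balanced by replacing crust with mantle at the base: d (ρ_c − ρ_w) = a (ρ_m − ρ_c).
d = a (ρ_m − ρ_c)/(ρ_c − ρ_w) = 14.7 km × 0.519/1.847 = 4.13 km.

4.13 km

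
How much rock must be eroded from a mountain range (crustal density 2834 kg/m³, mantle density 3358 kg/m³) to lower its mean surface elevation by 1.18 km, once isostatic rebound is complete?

7.56 km

Net drop Δ = e − u = e − e ρ_c/ρ_m = e (ρ_m − ρ_c)/ρ_m.
e = Δ ρ_m/(ρ_m − ρ_c) = 1.18 km × 3358/524 = 7.56 km.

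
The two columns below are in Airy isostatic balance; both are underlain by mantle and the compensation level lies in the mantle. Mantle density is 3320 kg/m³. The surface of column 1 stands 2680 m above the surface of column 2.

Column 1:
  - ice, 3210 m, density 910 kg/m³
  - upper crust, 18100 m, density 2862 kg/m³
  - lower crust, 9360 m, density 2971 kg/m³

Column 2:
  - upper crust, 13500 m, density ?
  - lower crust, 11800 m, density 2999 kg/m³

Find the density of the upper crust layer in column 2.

Take the compensation level at the base of the deeper column (depth z_c below the surface of column 1) and equate Σ ρ_i t_i down to z_c; mantle fills any gap and the z_c terms cancel.
Column 1: 3210×910 + 18100×2862 + 9360×2971 + (z_c − 30670)×3320
Column 2: 2680×0 + 13500×ρ + 11800×2999 + (z_c − 2680 − 25300)×3320
The z_c×3320 term appears on both sides and cancels. Collect the known terms of each column as K = Σ(ρt)_known − 3320 × (depth of known layers): K_1 = 82531860 − 3320×30670 = −19292540; K_2 = 35388200 − 3320×(2680 + 25300) = −57505400.
Balance: K_1 = K_2 + 13500×ρ, so ρ = (K_1 − K_2)/13500 = 38212900/13500 = 2830 kg/m³.

2830 kg/m³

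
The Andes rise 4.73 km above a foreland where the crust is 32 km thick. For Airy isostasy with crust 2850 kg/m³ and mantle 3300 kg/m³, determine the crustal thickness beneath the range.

Root depth r = h ρ_c / (ρ_m − ρ_c) = 4.73 km × 2850 / 450 = 29.96 km.
Total thickness = T + h + r = 32 km + 4.73 km + 29.96 km = 66.7 km.

66.7 km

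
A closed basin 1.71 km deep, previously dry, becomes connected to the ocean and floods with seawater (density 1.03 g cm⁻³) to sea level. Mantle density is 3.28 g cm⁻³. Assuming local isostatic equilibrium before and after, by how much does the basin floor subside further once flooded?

0.783 km

After flooding the water column is d + s deep. Its weight must equal the weight of mantle displaced by the extra subsidence s: (d + s) ρ_w = s ρ_m.
s = d ρ_w / (ρ_m − ρ_w) = 1.71 km × 1.03/(3.28 − 1.03) = 0.783 km.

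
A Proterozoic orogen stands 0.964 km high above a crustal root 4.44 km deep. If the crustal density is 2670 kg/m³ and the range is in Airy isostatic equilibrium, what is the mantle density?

3250 kg/m³

Airy balance: ρ_c h = (ρ_m − ρ_c) r → ρ_m = ρ_c (1 + h/r).
ρ_m = 2670 × (1 + 0.964 km/4.44 km) = 3250 kg/m³.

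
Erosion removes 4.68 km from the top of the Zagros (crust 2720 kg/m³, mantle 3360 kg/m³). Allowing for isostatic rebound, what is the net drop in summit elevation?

Rebound u = e ρ_c/ρ_m = 4.68 km × 2720/3360 = 3.789 km.
Net surface drop = e − u = 4.68 km − 3.789 km = e (ρ_m − ρ_c)/ρ_m = 0.891 km.

0.891 km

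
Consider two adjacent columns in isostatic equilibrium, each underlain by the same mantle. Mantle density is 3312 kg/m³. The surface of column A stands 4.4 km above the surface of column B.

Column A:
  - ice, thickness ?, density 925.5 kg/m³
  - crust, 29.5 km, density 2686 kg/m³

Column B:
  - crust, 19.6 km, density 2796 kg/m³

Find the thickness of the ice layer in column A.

Take the compensation level at the base of the deeper column (depth z_c below the surface of column A) and equate Σ ρ_i t_i down to z_c; mantle fills any gap and the z_c terms cancel.
Column A: x×925.5 + 29.5×2686 + (z_c − 29.5 − x)×3312
Column B: 4.4×0 + 19.6×2796 + (z_c − 4.4 − 19.6)×3312
The z_c×3312 term appears on both sides and cancels. Collect the known terms of each column as K = Σ(ρt)_known − 3312 × (depth of known layers): K_A = 79237 − 3312×29.5 = −18467; K_B = 54801.6 − 3312×(4.4 + 19.6) = −24686.4.
Balance: K_A − x×(3312 − 925.5) = K_B, so x = (K_A − K_B)/(3312 − 925.5) = 6219.4/2386.5 = 2.61 km.

2.61 km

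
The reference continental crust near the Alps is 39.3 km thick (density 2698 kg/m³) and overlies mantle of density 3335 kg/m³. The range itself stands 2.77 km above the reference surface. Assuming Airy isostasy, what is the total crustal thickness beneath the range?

Root depth r = h ρ_c / (ρ_m − ρ_c) = 2.77 km × 2698 / 637 = 11.73 km.
Total thickness = T + h + r = 39.3 km + 2.77 km + 11.73 km = 53.8 km.

53.8 km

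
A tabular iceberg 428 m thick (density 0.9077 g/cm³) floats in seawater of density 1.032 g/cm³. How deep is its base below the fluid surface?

Draft d = t ρ_obj/ρ_fluid = 428 m × 0.9077/1.032 = 376 m.

376 m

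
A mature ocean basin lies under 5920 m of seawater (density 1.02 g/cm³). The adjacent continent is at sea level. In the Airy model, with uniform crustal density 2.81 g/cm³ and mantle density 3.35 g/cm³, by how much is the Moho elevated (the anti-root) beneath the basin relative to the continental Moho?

19600 m

For local isostatic compensation: replacing crust with seawater at the top is compensated by replacing crust with mantle at the base: d (ρ_c − ρ_w) = a (ρ_m − ρ_c).
a = d (ρ_c − ρ_w)/(ρ_m − ρ_c) = 5920 m × 1.79/0.54 = 19600 m.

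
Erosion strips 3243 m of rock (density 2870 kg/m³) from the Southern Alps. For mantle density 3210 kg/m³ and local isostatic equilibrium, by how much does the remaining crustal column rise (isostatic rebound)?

Unloading: uplift u = e ρ_c/ρ_m = 3243 m × 2870/3210 = 2900 m.

2900 m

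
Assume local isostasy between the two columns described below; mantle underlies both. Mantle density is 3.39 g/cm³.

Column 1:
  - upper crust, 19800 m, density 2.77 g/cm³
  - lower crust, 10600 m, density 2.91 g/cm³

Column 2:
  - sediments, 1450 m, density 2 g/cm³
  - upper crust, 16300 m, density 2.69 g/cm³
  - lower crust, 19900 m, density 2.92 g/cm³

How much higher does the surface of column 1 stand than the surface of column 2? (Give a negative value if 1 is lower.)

For any compensation level in the mantle, the mantle terms cancel and isostasy reduces to e = (Σt_1 − Σt_2) − (Σ(ρt)_1 − Σ(ρt)_2) / ρ_m.
Σt_1 = 30400 m; Σt_2 = 37650 m; Σ(ρt)_1 = 85692; Σ(ρt)_2 = 104855 (in m·g/cm³).
e = (30400 − 37650) − (85692 − 104855) / 3.39 = −1600 m.

−1600 m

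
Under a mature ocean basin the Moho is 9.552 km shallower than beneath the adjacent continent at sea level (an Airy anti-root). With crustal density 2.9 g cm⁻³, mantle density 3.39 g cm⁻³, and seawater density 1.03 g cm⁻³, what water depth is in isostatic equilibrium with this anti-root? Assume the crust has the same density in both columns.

Replacing a thickness d of crust by seawater at the top must be balanced by replacing crust with mantle at the base: d (ρ_c − ρ_w) = a (ρ_m − ρ_c).
d = a (ρ_m − ρ_c)/(ρ_c − ρ_w) = 9.552 km × 0.49/1.87 = 2.5 km.

2.5 km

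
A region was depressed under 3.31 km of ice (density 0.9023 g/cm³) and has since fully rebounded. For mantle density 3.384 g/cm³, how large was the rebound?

Removing the load lets mantle flow back in; uplift u satisfies ρ_ice t = ρ_m u.
u = t ρ_ice/ρ_m = 3.31 km × 0.9023/3.384 = 0.883 km.

0.883 km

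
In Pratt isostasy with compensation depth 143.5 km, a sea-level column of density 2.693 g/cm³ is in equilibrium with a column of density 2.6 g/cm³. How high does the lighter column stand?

5.13 km

ρ_ref D = ρ (D + h) → h = D (ρ_ref − ρ)/ρ.
h = 143.5 km × (2.693 − 2.6)/2.6 = 5.13 km.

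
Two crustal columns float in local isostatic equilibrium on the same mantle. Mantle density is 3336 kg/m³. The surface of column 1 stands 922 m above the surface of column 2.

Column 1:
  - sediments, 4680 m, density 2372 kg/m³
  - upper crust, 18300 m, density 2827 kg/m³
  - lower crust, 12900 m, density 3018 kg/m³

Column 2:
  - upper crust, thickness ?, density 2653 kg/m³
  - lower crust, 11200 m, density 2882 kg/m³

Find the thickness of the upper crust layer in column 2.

Take the compensation level at the base of the deeper column (depth z_c below the surface of column 1) and equate Σ ρ_i t_i down to z_c; mantle fills any gap and the z_c terms cancel.
Column 1: 4680×2372 + 18300×2827 + 12900×3018 + (z_c − 35880)×3336
Column 2: 922×0 + x×2653 + 11200×2882 + (z_c − 922 − 11200 − x)×3336
The z_c×3336 term appears on both sides and cancels. Collect the known terms of each column as K = Σ(ρt)_known − 3336 × (depth of known layers): K_1 = 101767260 − 3336×35880 = −17928420; K_2 = 32278400 − 3336×(922 + 11200) = −8160592.
Balance: K_1 = K_2 − x×(3336 − 2653), so x = (K_2 − K_1)/(3336 − 2653) = 9767830/683 = 14300 m.

14300 m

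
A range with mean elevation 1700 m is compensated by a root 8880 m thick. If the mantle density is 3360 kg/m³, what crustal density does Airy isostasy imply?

2820 kg/m³

ρ_c h = (ρ_m − ρ_c) r → ρ_c (h + r) = ρ_m r → ρ_c = ρ_m r / (h + r).
ρ_c = 3360 × 8880 m / (1700 m + 8880 m) = 2820 kg/m³.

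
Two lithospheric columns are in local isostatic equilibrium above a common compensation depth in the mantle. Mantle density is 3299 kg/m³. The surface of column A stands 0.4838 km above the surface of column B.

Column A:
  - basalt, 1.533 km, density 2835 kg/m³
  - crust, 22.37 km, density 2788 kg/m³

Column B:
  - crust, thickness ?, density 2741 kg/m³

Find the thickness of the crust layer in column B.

18.9 km

Take the compensation level at the base of the deeper column (depth z_c below the surface of column A) and equate Σ ρ_i t_i down to z_c; mantle fills any gap and the z_c terms cancel.
Column A: 1.533×2835 + 22.37×2788 + (z_c − 23.903)×3299
Column B: 0.4838×0 + x×2741 + (z_c − 0.4838 − 0 − x)×3299
The z_c×3299 term appears on both sides and cancels. Collect the known terms of each column as K = Σ(ρt)_known − 3299 × (depth of known layers): K_A = 66713.615 − 3299×23.903 = −12142.382; K_B = 0 − 3299×(0.4838 + 0) = −1596.0562.
Balance: K_A = K_B − x×(3299 − 2741), so x = (K_B − K_A)/(3299 − 2741) = 10546.3/558 = 18.9 km.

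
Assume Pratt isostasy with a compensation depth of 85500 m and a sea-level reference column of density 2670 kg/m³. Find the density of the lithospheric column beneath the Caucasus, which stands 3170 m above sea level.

2570 kg/m³

Pratt balance: ρ_ref D = ρ (D + h).
ρ = ρ_ref D/(D + h) = 2670 × 85500 m/(85500 m + 3170 m) = 2570 kg/m³.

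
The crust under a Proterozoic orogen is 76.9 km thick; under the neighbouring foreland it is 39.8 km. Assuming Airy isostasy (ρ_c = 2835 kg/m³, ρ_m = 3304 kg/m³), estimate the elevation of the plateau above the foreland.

5.27 km

Excess crust Δ = 76.9 km − 39.8 km = 37.1 km, split between elevation h and root r with h + r = Δ.
Airy balance ρ_c h = (ρ_m − ρ_c) r gives r = h ρ_c/(ρ_m − ρ_c), so h (1 + ρ_c/(ρ_m − ρ_c)) = Δ, i.e. h = Δ (ρ_m − ρ_c)/ρ_m.
h = 37.1 km × 469/3304 = 5.27 km.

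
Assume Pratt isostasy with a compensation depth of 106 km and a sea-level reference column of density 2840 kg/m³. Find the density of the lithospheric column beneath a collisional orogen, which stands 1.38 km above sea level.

2800 kg/m³

Pratt balance: ρ_ref D = ρ (D + h).
ρ = ρ_ref D/(D + h) = 2840 × 106 km/(106 km + 1.38 km) = 2800 kg/m³.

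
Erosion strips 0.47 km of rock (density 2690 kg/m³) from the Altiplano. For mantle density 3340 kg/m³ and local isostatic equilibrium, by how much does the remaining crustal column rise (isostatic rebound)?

0.379 km

Unloading: uplift u = e ρ_c/ρ_m = 0.47 km × 2690/3340 = 0.379 km.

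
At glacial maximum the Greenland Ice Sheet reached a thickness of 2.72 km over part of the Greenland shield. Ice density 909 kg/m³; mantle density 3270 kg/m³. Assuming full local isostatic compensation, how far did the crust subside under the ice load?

0.756 km

By Archimedes' principle applied to the lithosphere: the ice load ρ_ice t is balanced by mantle displaced below, ρ_m s.
s = t ρ_ice / ρ_m = 2.72 km × 909/3270 = 0.756 km.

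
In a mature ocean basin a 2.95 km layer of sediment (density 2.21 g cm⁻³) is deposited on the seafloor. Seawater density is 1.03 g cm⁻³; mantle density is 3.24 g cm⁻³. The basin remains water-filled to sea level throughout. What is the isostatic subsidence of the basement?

1.58 km

Submarine loading: the sediment displaces seawater, and the subsidence is in turn flooded, so s (ρ_m − ρ_w) = t (ρ_sed − ρ_w).
s = 2.95 km × (2.21 − 1.03) / (3.24 − 1.03) = 1.58 km.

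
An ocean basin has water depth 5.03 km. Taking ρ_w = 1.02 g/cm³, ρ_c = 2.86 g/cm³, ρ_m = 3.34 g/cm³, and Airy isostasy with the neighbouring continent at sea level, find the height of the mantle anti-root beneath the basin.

For local isostatic compensation: replacing crust with seawater at the top is compensated by replacing crust with mantle at the base: d (ρ_c − ρ_w) = a (ρ_m − ρ_c).
a = d (ρ_c − ρ_w)/(ρ_m − ρ_c) = 5.03 km × 1.84/0.48 = 19.3 km.

19.3 km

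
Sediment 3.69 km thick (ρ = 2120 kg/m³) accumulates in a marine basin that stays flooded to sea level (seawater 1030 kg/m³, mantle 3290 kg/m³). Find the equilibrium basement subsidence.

Submarine loading: the sediment displaces seawater, and the subsidence is in turn flooded, so s (ρ_m − ρ_w) = t (ρ_sed − ρ_w).
s = 3.69 km × (2120 − 1030) / (3290 − 1030) = 1.78 km.

1.78 km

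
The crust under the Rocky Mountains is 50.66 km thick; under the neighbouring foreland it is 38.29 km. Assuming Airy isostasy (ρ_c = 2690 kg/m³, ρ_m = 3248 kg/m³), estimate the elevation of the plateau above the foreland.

2.13 km

Excess crust Δ = 50.66 km − 38.29 km = 12.37 km, split between elevation h and root r with h + r = Δ.
Airy balance ρ_c h = (ρ_m − ρ_c) r gives r = h ρ_c/(ρ_m − ρ_c), so h (1 + ρ_c/(ρ_m − ρ_c)) = Δ, i.e. h = Δ (ρ_m − ρ_c)/ρ_m.
h = 12.37 km × 558/3248 = 2.13 km.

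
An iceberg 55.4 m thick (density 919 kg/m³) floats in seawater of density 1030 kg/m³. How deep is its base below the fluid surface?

49.4 m

Draft d = t ρ_obj/ρ_fluid = 55.4 m × 919/1030 = 49.4 m.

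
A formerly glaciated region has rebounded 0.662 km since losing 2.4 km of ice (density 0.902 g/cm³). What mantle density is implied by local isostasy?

3.27 g/cm³

ρ_m = ρ_ice t / u = 0.902 × 2.4 km/0.662 km = 3.27 g/cm³.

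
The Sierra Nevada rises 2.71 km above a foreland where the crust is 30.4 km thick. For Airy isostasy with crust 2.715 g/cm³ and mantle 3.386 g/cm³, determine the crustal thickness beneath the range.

Root depth r = h ρ_c / (ρ_m − ρ_c) = 2.71 km × 2.715 / 0.671 = 10.97 km.
Total thickness = T + h + r = 30.4 km + 2.71 km + 10.97 km = 44.1 km.

44.1 km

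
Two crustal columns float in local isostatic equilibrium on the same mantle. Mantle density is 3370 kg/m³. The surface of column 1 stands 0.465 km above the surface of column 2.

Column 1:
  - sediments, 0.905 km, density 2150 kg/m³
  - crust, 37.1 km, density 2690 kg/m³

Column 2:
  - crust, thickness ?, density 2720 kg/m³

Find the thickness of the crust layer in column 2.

38.1 km

Take the compensation level at the base of the deeper column (depth z_c below the surface of column 1) and equate Σ ρ_i t_i down to z_c; mantle fills any gap and the z_c terms cancel.
Column 1: 0.905×2150 + 37.1×2690 + (z_c − 38.005)×3370
Column 2: 0.465×0 + x×2720 + (z_c − 0.465 − 0 − x)×3370
The z_c×3370 term appears on both sides and cancels. Collect the known terms of each column as K = Σ(ρt)_known − 3370 × (depth of known layers): K_1 = 101744.75 − 3370×38.005 = −26332.1; K_2 = 0 − 3370×(0.465 + 0) = −1567.05.
Balance: K_1 = K_2 − x×(3370 − 2720), so x = (K_2 − K_1)/(3370 − 2720) = 24765/650 = 38.1 km.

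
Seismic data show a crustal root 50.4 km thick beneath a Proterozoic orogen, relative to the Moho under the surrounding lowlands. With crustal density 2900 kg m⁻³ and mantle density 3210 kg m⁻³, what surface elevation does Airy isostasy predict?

By Archimedes' principle applied to the lithosphere: ρ_c h = (ρ_m − ρ_c) r.
h = r (ρ_m − ρ_c) / ρ_c = 50.4 km × (3210 − 2900) / 2900 = 5.39 km.

5.39 km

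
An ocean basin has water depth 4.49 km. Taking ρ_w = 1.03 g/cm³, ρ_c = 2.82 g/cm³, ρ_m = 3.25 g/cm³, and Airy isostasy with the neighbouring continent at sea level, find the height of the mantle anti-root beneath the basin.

18.7 km

For local isostatic compensation: replacing crust with seawater at the top is compensated by replacing crust with mantle at the base: d (ρ_c − ρ_w) = a (ρ_m − ρ_c).
a = d (ρ_c − ρ_w)/(ρ_m − ρ_c) = 4.49 km × 1.79/0.43 = 18.7 km.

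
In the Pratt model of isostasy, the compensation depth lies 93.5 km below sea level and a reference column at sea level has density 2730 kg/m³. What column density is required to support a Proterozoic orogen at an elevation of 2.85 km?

Pratt balance: ρ_ref D = ρ (D + h).
ρ = ρ_ref D/(D + h) = 2730 × 93.5 km/(93.5 km + 2.85 km) = 2650 kg/m³.

2650 kg/m³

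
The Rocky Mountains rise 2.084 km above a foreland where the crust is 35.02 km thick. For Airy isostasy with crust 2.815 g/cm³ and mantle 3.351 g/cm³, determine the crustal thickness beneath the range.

Root depth r = h ρ_c / (ρ_m − ρ_c) = 2.084 km × 2.815 / 0.536 = 10.94 km.
Total thickness = T + h + r = 35.02 km + 2.084 km + 10.94 km = 48 km.

48 km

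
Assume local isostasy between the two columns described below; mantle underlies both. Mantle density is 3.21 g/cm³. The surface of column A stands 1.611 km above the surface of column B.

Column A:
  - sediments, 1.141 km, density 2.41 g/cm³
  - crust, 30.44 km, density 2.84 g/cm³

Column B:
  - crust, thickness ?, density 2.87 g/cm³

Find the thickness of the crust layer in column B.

20.6 km

Take the compensation level at the base of the deeper column (depth z_c below the surface of column A) and equate Σ ρ_i t_i down to z_c; mantle fills any gap and the z_c terms cancel.
Column A: 1.141×2.41 + 30.44×2.84 + (z_c − 31.581)×3.21
Column B: 1.611×0 + x×2.87 + (z_c − 1.611 − 0 − x)×3.21
The z_c×3.21 term appears on both sides and cancels. Collect the known terms of each column as K = Σ(ρt)_known − 3.21 × (depth of known layers): K_A = 89.19941 − 3.21×31.581 = −12.1756; K_B = 0 − 3.21×(1.611 + 0) = −5.17131.
Balance: K_A = K_B − x×(3.21 − 2.87), so x = (K_B − K_A)/(3.21 − 2.87) = 7.00429/0.34 = 20.6 km.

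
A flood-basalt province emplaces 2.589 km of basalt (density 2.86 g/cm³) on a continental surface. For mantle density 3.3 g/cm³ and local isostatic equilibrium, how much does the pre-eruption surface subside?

Subaerial loading: s = t ρ_load / ρ_m.
s = 2.589 km × 2.86/3.3 = 2.24 km.

2.24 km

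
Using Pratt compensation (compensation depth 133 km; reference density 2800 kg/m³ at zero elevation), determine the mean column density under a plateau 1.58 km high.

Pratt balance: ρ_ref D = ρ (D + h).
ρ = ρ_ref D/(D + h) = 2800 × 133 km/(133 km + 1.58 km) = 2770 kg/m³.

2770 kg/m³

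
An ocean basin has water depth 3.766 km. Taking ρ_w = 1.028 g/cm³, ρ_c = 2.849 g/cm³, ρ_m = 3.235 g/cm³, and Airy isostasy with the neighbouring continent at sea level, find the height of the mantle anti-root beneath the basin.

Isostatic balance requires: replacing crust with seawater at the top is compensated by replacing crust with mantle at the base: d (ρ_c − ρ_w) = a (ρ_m − ρ_c).
a = d (ρ_c − ρ_w)/(ρ_m − ρ_c) = 3.766 km × 1.821/0.386 = 17.8 km.

17.8 km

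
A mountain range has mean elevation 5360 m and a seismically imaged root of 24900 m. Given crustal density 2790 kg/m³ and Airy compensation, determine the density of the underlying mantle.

3390 kg/m³

Airy balance: ρ_c h = (ρ_m − ρ_c) r → ρ_m = ρ_c (1 + h/r).
ρ_m = 2790 × (1 + 5360 m/24900 m) = 3390 kg/m³.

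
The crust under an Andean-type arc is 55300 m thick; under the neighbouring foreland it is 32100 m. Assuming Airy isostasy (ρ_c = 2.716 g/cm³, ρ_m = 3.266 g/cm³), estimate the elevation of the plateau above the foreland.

Excess crust Δ = 55300 m − 32100 m = 23200 m, split between elevation h and root r with h + r = Δ.
Airy balance ρ_c h = (ρ_m − ρ_c) r gives r = h ρ_c/(ρ_m − ρ_c), so h (1 + ρ_c/(ρ_m − ρ_c)) = Δ, i.e. h = Δ (ρ_m − ρ_c)/ρ_m.
h = 23200 m × 0.55/3.266 = 3910 m.

3910 m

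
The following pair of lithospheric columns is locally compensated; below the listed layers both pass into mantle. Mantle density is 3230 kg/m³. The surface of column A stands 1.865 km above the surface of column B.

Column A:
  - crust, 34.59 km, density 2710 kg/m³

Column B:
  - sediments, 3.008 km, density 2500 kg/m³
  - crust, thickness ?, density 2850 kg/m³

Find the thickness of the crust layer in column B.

25.7 km

Take the compensation level at the base of the deeper column (depth z_c below the surface of column A) and equate Σ ρ_i t_i down to z_c; mantle fills any gap and the z_c terms cancel.
Column A: 34.59×2710 + (z_c − 34.59)×3230
Column B: 1.865×0 + 3.008×2500 + x×2850 + (z_c − 1.865 − 3.008 − x)×3230
The z_c×3230 term appears on both sides and cancels. Collect the known terms of each column as K = Σ(ρt)_known − 3230 × (depth of known layers): K_A = 93738.9 − 3230×34.59 = −17986.8; K_B = 7520 − 3230×(1.865 + 3.008) = −8219.79.
Balance: K_A = K_B − x×(3230 − 2850), so x = (K_B − K_A)/(3230 − 2850) = 9767.01/380 = 25.7 km.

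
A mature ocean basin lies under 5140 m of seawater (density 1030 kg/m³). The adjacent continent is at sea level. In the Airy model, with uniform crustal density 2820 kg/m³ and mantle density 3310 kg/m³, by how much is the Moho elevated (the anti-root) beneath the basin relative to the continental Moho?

18800 m

In Airy isostatic equilibrium: replacing crust with seawater at the top is compensated by replacing crust with mantle at the base: d (ρ_c − ρ_w) = a (ρ_m − ρ_c).
a = d (ρ_c − ρ_w)/(ρ_m − ρ_c) = 5140 m × 1790/490 = 18800 m.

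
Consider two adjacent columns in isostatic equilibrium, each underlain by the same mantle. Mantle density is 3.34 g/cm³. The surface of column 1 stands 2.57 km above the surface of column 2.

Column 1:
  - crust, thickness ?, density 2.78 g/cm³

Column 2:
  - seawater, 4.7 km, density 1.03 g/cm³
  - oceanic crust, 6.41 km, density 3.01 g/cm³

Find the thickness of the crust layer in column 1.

Take the compensation level at the base of the deeper column (depth z_c below the surface of column 1) and equate Σ ρ_i t_i down to z_c; mantle fills any gap and the z_c terms cancel.
Column 1: x×2.78 + (z_c − 0 − x)×3.34
Column 2: 2.57×0 + 4.7×1.03 + 6.41×3.01 + (z_c − 2.57 − 11.11)×3.34
The z_c×3.34 term appears on both sides and cancels. Collect the known terms of each column as K = Σ(ρt)_known − 3.34 × (depth of known layers): K_1 = 0 − 3.34×0 = 0; K_2 = 24.1351 − 3.34×(2.57 + 11.11) = −21.5561.
Balance: K_1 − x×(3.34 − 2.78) = K_2, so x = (K_1 − K_2)/(3.34 − 2.78) = 21.5561/0.56 = 38.5 km.

38.5 km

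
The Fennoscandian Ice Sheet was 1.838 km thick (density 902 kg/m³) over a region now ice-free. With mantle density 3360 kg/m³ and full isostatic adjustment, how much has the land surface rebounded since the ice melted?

0.493 km

Removing the load lets mantle flow back in; uplift u satisfies ρ_ice t = ρ_m u.
u = t ρ_ice/ρ_m = 1.838 km × 902/3360 = 0.493 km.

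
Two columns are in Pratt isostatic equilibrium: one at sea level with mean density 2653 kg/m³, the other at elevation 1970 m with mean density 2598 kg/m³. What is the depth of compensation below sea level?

ρ_ref D = ρ (D + h) → D (ρ_ref − ρ) = ρ h.
D = ρ h/(ρ_ref − ρ) = 2598 × 1970 m/(2653 − 2598) = 93100 m.

93100 m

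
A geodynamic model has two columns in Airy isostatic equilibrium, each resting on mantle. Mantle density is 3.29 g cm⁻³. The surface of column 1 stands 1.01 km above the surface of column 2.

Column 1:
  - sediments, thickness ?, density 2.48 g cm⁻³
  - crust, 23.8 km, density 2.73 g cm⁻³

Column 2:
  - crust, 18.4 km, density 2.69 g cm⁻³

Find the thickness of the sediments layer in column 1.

Take the compensation level at the base of the deeper column (depth z_c below the surface of column 1) and equate Σ ρ_i t_i down to z_c; mantle fills any gap and the z_c terms cancel.
Column 1: x×2.48 + 23.8×2.73 + (z_c − 23.8 − x)×3.29
Column 2: 1.01×0 + 18.4×2.69 + (z_c − 1.01 − 18.4)×3.29
The z_c×3.29 term appears on both sides and cancels. Collect the known terms of each column as K = Σ(ρt)_known − 3.29 × (depth of known layers): K_1 = 64.974 − 3.29×23.8 = −13.328; K_2 = 49.496 − 3.29×(1.01 + 18.4) = −14.3629.
Balance: K_1 − x×(3.29 − 2.48) = K_2, so x = (K_1 − K_2)/(3.29 − 2.48) = 1.0349/0.81 = 1.28 km.

1.28 km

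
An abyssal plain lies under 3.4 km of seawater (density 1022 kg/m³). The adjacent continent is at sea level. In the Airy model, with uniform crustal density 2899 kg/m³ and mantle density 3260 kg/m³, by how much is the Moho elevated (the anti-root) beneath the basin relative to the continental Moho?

By Archimedes' principle applied to the lithosphere: replacing crust with seawater at the top is compensated by replacing crust with mantle at the base: d (ρ_c − ρ_w) = a (ρ_m − ρ_c).
a = d (ρ_c − ρ_w)/(ρ_m − ρ_c) = 3.4 km × 1877/361 = 17.7 km.

17.7 km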